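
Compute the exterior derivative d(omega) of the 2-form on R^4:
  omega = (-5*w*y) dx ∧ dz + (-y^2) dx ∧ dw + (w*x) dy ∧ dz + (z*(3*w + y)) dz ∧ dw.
d(omega) = (6*w) dx ∧ dy ∧ dz + (-5*y) dx ∧ dz ∧ dw + (2*y) dx ∧ dy ∧ dw + (x + z) dy ∧ dz ∧ dw

For a 2-form omega = sum_{i<j} g_{ij} dx_i ∧ dx_j, the exterior derivative is
  d(omega) = sum_{i<j} d(g_{ij}) ∧ dx_i ∧ dx_j = sum_{i<j, k} (∂g_{ij}/∂x_k) dx_k ∧ dx_i ∧ dx_j.
Expand each term, using dx_k ∧ dx_i ∧ dx_j = sgn(permutation) dx_{(a)} ∧ dx_{(b)} ∧ dx_{(c)} with (a < b < c) sorted:
  d(-5*w*y) includes (∂/∂y)(-5*w*y) dy = (-5*w) dy, which multiplied by dx ∧ dz gives (5*w) dx ∧ dy ∧ dz
  d(-5*w*y) includes (∂/∂w)(-5*w*y) dw = (-5*y) dw, which multiplied by dx ∧ dz gives (-5*y) dx ∧ dz ∧ dw
  d(-y^2) includes (∂/∂y)(-y^2) dy = (-2*y) dy, which multiplied by dx ∧ dw gives (2*y) dx ∧ dy ∧ dw
  d(w*x) includes (∂/∂x)(w*x) dx = (w) dx, which multiplied by dy ∧ dz gives (w) dx ∧ dy ∧ dz
  d(w*x) includes (∂/∂w)(w*x) dw = (x) dw, which multiplied by dy ∧ dz gives (x) dy ∧ dz ∧ dw
  d(z*(3*w + y)) includes (∂/∂y)(z*(3*w + y)) dy = (z) dy, which multiplied by dz ∧ dw gives (z) dy ∧ dz ∧ dw
Collecting like 3-forms: d(omega) = (6*w) dx ∧ dy ∧ dz + (-5*y) dx ∧ dz ∧ dw + (2*y) dx ∧ dy ∧ dw + (x + z) dy ∧ dz ∧ dw.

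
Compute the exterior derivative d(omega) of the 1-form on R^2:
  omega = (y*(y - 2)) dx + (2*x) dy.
d(omega) = (4 - 2*y) dx ∧ dy

For a 1-form omega = sum_i f_i dx_i, the exterior derivative is
  d(omega) = sum_{i < j} (∂f_j/∂x_i - ∂f_i/∂x_j) dx_i ∧ dx_j.
  coefficient of dx ∧ dy: ∂f_2/∂x - ∂f_1/∂y = ∂(2*x)/∂x - ∂(y*(y - 2))/∂y = 4 - 2*y
Assembling: d(omega) = (4 - 2*y) dx ∧ dy.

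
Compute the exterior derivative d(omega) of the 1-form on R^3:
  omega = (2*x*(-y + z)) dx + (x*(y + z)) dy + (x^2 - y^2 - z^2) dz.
d(omega) = (2*x + y + z) dx ∧ dy + (-x - 2*y) dy ∧ dz

For a 1-form omega = sum_i f_i dx_i, the exterior derivative is
  d(omega) = sum_{i < j} (∂f_j/∂x_i - ∂f_i/∂x_j) dx_i ∧ dx_j.
  coefficient of dx ∧ dy: ∂f_2/∂x - ∂f_1/∂y = ∂(x*(y + z))/∂x - ∂(2*x*(-y + z))/∂y = 2*x + y + z
  coefficient of dy ∧ dz: ∂f_3/∂y - ∂f_2/∂z = ∂(x^2 - y^2 - z^2)/∂y - ∂(x*(y + z))/∂z = -x - 2*y
Assembling: d(omega) = (2*x + y + z) dx ∧ dy + (-x - 2*y) dy ∧ dz.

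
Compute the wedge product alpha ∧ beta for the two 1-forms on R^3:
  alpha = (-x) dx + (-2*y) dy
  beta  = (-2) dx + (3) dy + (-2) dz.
alpha ∧ beta = (-3*x - 4*y) dx ∧ dy + (2*x) dx ∧ dz + (4*y) dy ∧ dz

Distribute the wedge, using dx_i ∧ dx_j = -dx_j ∧ dx_i and dx_i ∧ dx_i = 0. For each pair (i, j) with i < j, the coefficient of dx_i ∧ dx_j in alpha ∧ beta is (alpha_i * beta_j - alpha_j * beta_i). Collecting: alpha ∧ beta = (-3*x - 4*y) dx ∧ dy + (2*x) dx ∧ dz + (4*y) dy ∧ dz.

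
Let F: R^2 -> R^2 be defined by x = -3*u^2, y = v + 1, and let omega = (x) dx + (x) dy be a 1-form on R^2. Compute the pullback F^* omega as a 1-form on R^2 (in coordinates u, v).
F^* omega = (18*u^3) du + (-3*u^2) dv

Using F^*(f dg) = (f ∘ F) d(g ∘ F), substitute each coordinate x_i by F_i(u, v) in f_i, and replace dx_i by d F_i = (∂F_i/∂u) du + (∂F_i/∂v) dv.
  For the x component: f_1(F) = -3*u^2; d F_1 = (-6*u) du + (0) dv
  For the y component: f_2(F) = -3*u^2; d F_2 = (0) du + (1) dv
Combining and collecting du, dv coefficients:
  coeff of du: 18*u^3
  coeff of dv: -3*u^2
F^* omega = (18*u^3) du + (-3*u^2) dv.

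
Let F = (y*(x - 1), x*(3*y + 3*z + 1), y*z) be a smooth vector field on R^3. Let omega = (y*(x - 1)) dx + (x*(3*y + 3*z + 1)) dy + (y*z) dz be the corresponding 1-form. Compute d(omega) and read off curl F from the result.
d(omega) = (-3*x + z) dy ∧ dz + (0) dz ∧ dx + (-x + 3*y + 3*z + 2) dx ∧ dy; curl F = (-3*x + z, 0, -x + 3*y + 3*z + 2)

d omega = sum_{i<j} (∂f_j/∂x_i - ∂f_i/∂x_j) dx_i ∧ dx_j. Under the identification (dy ∧ dz, dz ∧ dx, dx ∧ dy) ↔ (e_x, e_y, e_z), the coefficients are exactly the components of curl F. Compute:
  ∂R/∂y - ∂Q/∂z = (z) - (3*x) = -3*x + z
  ∂P/∂z - ∂R/∂x = (0) - (0) = 0
  ∂Q/∂x - ∂P/∂y = (3*y + 3*z + 1) - (x - 1) = -x + 3*y + 3*z + 2.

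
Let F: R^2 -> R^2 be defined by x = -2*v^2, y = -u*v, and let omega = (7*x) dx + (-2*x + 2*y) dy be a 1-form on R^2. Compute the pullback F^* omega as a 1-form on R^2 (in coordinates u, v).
F^* omega = (2*v^2*(u - 2*v)) du + (2*v*(u^2 - 2*u*v + 28*v^2)) dv

Using F^*(f dg) = (f ∘ F) d(g ∘ F), substitute each coordinate x_i by F_i(u, v) in f_i, and replace dx_i by d F_i = (∂F_i/∂u) du + (∂F_i/∂v) dv.
  For the x component: f_1(F) = -14*v^2; d F_1 = (0) du + (-4*v) dv
  For the y component: f_2(F) = 2*v*(-u + 2*v); d F_2 = (-v) du + (-u) dv
Combining and collecting du, dv coefficients:
  coeff of du: 2*v^2*(u - 2*v)
  coeff of dv: 2*v*(u^2 - 2*u*v + 28*v^2)
F^* omega = (2*v^2*(u - 2*v)) du + (2*v*(u^2 - 2*u*v + 28*v^2)) dv.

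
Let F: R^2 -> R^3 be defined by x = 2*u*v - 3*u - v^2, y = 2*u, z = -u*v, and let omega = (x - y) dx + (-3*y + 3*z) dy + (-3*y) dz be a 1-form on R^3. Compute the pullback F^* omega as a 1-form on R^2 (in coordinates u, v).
F^* omega = (4*u*v^2 - 16*u*v + 3*u - 2*v^3 + 3*v^2) du + (4*u^2*v - 4*u^2 - 6*u*v^2 + 10*u*v + 2*v^3) dv

Using F^*(f dg) = (f ∘ F) d(g ∘ F), substitute each coordinate x_i by F_i(u, v) in f_i, and replace dx_i by d F_i = (∂F_i/∂u) du + (∂F_i/∂v) dv.
  For the x component: f_1(F) = 2*u*v - 5*u - v^2; d F_1 = (2*v - 3) du + (2*u - 2*v) dv
  For the y component: f_2(F) = 3*u*(-v - 2); d F_2 = (2) du + (0) dv
  For the z component: f_3(F) = -6*u; d F_3 = (-v) du + (-u) dv
Combining and collecting du, dv coefficients:
  coeff of du: 4*u*v^2 - 16*u*v + 3*u - 2*v^3 + 3*v^2
  coeff of dv: 4*u^2*v - 4*u^2 - 6*u*v^2 + 10*u*v + 2*v^3
F^* omega = (4*u*v^2 - 16*u*v + 3*u - 2*v^3 + 3*v^2) du + (4*u^2*v - 4*u^2 - 6*u*v^2 + 10*u*v + 2*v^3) dv.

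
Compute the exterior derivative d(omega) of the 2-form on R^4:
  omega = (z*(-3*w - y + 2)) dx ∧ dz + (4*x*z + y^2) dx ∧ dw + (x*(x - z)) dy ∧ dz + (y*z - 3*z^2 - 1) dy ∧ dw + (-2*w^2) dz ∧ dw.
d(omega) = (2*x) dx ∧ dy ∧ dz + (-4*x - 3*z) dx ∧ dz ∧ dw + (-2*y) dx ∧ dy ∧ dw + (-y + 6*z) dy ∧ dz ∧ dw

For a 2-form omega = sum_{i<j} g_{ij} dx_i ∧ dx_j, the exterior derivative is
  d(omega) = sum_{i<j} d(g_{ij}) ∧ dx_i ∧ dx_j = sum_{i<j, k} (∂g_{ij}/∂x_k) dx_k ∧ dx_i ∧ dx_j.
Expand each term, using dx_k ∧ dx_i ∧ dx_j = sgn(permutation) dx_{(a)} ∧ dx_{(b)} ∧ dx_{(c)} with (a < b < c) sorted:
  d(z*(-3*w - y + 2)) includes (∂/∂y)(z*(-3*w - y + 2)) dy = (-z) dy, which multiplied by dx ∧ dz gives (z) dx ∧ dy ∧ dz
  d(z*(-3*w - y + 2)) includes (∂/∂w)(z*(-3*w - y + 2)) dw = (-3*z) dw, which multiplied by dx ∧ dz gives (-3*z) dx ∧ dz ∧ dw
  d(4*x*z + y^2) includes (∂/∂y)(4*x*z + y^2) dy = (2*y) dy, which multiplied by dx ∧ dw gives (-2*y) dx ∧ dy ∧ dw
  d(4*x*z + y^2) includes (∂/∂z)(4*x*z + y^2) dz = (4*x) dz, which multiplied by dx ∧ dw gives (-4*x) dx ∧ dz ∧ dw
  d(x*(x - z)) includes (∂/∂x)(x*(x - z)) dx = (2*x - z) dx, which multiplied by dy ∧ dz gives (2*x - z) dx ∧ dy ∧ dz
  d(y*z - 3*z^2 - 1) includes (∂/∂z)(y*z - 3*z^2 - 1) dz = (y - 6*z) dz, which multiplied by dy ∧ dw gives (-y + 6*z) dy ∧ dz ∧ dw
Collecting like 3-forms: d(omega) = (2*x) dx ∧ dy ∧ dz + (-4*x - 3*z) dx ∧ dz ∧ dw + (-2*y) dx ∧ dy ∧ dw + (-y + 6*z) dy ∧ dz ∧ dw.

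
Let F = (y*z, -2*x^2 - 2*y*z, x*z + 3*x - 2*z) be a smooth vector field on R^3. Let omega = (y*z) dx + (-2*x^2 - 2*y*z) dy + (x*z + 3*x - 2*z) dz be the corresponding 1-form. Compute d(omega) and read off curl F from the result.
d(omega) = (2*y) dy ∧ dz + (y - z - 3) dz ∧ dx + (-4*x - z) dx ∧ dy; curl F = (2*y, y - z - 3, -4*x - z)

d omega = sum_{i<j} (∂f_j/∂x_i - ∂f_i/∂x_j) dx_i ∧ dx_j. Under the identification (dy ∧ dz, dz ∧ dx, dx ∧ dy) ↔ (e_x, e_y, e_z), the coefficients are exactly the components of curl F. Compute:
  ∂R/∂y - ∂Q/∂z = (0) - (-2*y) = 2*y
  ∂P/∂z - ∂R/∂x = (y) - (z + 3) = y - z - 3
  ∂Q/∂x - ∂P/∂y = (-4*x) - (z) = -4*x - z.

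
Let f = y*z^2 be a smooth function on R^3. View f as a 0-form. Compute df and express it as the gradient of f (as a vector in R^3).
df = (0) dx + (z^2) dy + (2*y*z) dz; grad f = (0, z^2, 2*y*z)

For a 0-form f, d f = (∂f/∂x) dx + (∂f/∂y) dy + (∂f/∂z) dz. The components of the vector representation are exactly the entries of grad f in Cartesian coordinates:
  ∂f/∂x = 0
  ∂f/∂y = z^2
  ∂f/∂z = 2*y*z.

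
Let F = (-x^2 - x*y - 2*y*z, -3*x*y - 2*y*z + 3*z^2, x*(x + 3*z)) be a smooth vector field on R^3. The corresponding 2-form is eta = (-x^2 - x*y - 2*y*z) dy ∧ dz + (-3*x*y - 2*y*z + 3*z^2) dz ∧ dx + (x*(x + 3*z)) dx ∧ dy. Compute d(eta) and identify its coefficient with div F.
d(eta) = (-2*x - y - 2*z) dx ∧ dy ∧ dz; div F = -2*x - y - 2*z

For a 2-form in R^3 of the form above, applying d gives a 3-form with coefficient ∂P/∂x + ∂Q/∂y + ∂R/∂z:
  ∂P/∂x = -2*x - y
  ∂Q/∂y = -3*x - 2*z
  ∂R/∂z = 3*x
Sum = -2*x - y - 2*z, which is exactly div F.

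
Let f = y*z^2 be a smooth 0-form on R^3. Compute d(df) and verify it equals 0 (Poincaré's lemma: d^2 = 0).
d(df) = 0

Step 1: df = sum_i (∂f/∂x_i) dx_i = (0) dx + (z^2) dy + (2*y*z) dz.
Step 2: Apply d again. Using the 1-form formula, the coefficient of dx ∧ dy in d(df) is ∂^2 f/∂x ∂y - ∂^2 f/∂y ∂x = (0) - (0) = 0 (equality of mixed partials for smooth f).
Similarly for dx ∧ dz and dy ∧ dz — all coefficients vanish. So d(df) = 0.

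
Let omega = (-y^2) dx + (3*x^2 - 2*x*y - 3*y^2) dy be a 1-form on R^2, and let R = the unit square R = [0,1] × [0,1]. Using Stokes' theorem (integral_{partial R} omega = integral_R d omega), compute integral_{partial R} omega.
integral_(partial R) omega = 3

Stokes: integral_partial_R omega = integral_R d omega with d omega = (∂Q/∂x - ∂P/∂y) dx ∧ dy.
  ∂Q/∂x = 6*x - 2*y
  ∂P/∂y = -2*y
  integrand = ∂Q/∂x - ∂P/∂y = 6*x.
Integrating over R: integral_0^1 integral_0^1 (6*x) dx dy = 3.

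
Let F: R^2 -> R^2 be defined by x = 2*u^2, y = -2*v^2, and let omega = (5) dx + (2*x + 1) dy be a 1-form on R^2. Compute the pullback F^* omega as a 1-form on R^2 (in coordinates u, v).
F^* omega = (20*u) du + (4*v*(-4*u^2 - 1)) dv

Using F^*(f dg) = (f ∘ F) d(g ∘ F), substitute each coordinate x_i by F_i(u, v) in f_i, and replace dx_i by d F_i = (∂F_i/∂u) du + (∂F_i/∂v) dv.
  For the x component: f_1(F) = 5; d F_1 = (4*u) du + (0) dv
  For the y component: f_2(F) = 4*u^2 + 1; d F_2 = (0) du + (-4*v) dv
Combining and collecting du, dv coefficients:
  coeff of du: 20*u
  coeff of dv: 4*v*(-4*u^2 - 1)
F^* omega = (20*u) du + (4*v*(-4*u^2 - 1)) dv.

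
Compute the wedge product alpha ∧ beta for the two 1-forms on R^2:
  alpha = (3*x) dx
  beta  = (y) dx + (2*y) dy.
alpha ∧ beta = (6*x*y) dx ∧ dy

Distribute the wedge, using dx_i ∧ dx_j = -dx_j ∧ dx_i and dx_i ∧ dx_i = 0. For each pair (i, j) with i < j, the coefficient of dx_i ∧ dx_j in alpha ∧ beta is (alpha_i * beta_j - alpha_j * beta_i). Collecting: alpha ∧ beta = (6*x*y) dx ∧ dy.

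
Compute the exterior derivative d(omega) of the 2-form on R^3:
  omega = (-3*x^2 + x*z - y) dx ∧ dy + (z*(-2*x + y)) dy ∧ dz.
d(omega) = (x - 2*z) dx ∧ dy ∧ dz

For a 2-form omega = sum_{i<j} g_{ij} dx_i ∧ dx_j, the exterior derivative is
  d(omega) = sum_{i<j} d(g_{ij}) ∧ dx_i ∧ dx_j = sum_{i<j, k} (∂g_{ij}/∂x_k) dx_k ∧ dx_i ∧ dx_j.
Expand each term, using dx_k ∧ dx_i ∧ dx_j = sgn(permutation) dx_{(a)} ∧ dx_{(b)} ∧ dx_{(c)} with (a < b < c) sorted:
  d(-3*x^2 + x*z - y) includes (∂/∂z)(-3*x^2 + x*z - y) dz = (x) dz, which multiplied by dx ∧ dy gives (x) dx ∧ dy ∧ dz
  d(z*(-2*x + y)) includes (∂/∂x)(z*(-2*x + y)) dx = (-2*z) dx, which multiplied by dy ∧ dz gives (-2*z) dx ∧ dy ∧ dz
Collecting like 3-forms: d(omega) = (x - 2*z) dx ∧ dy ∧ dz.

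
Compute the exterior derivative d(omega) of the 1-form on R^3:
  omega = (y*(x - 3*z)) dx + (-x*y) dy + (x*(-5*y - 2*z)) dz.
d(omega) = (-x - y + 3*z) dx ∧ dy + (-2*y - 2*z) dx ∧ dz + (-5*x) dy ∧ dz

For a 1-form omega = sum_i f_i dx_i, the exterior derivative is
  d(omega) = sum_{i < j} (∂f_j/∂x_i - ∂f_i/∂x_j) dx_i ∧ dx_j.
  coefficient of dx ∧ dy: ∂f_2/∂x - ∂f_1/∂y = ∂(-x*y)/∂x - ∂(y*(x - 3*z))/∂y = -x - y + 3*z
  coefficient of dx ∧ dz: ∂f_3/∂x - ∂f_1/∂z = ∂(x*(-5*y - 2*z))/∂x - ∂(y*(x - 3*z))/∂z = -2*y - 2*z
  coefficient of dy ∧ dz: ∂f_3/∂y - ∂f_2/∂z = ∂(x*(-5*y - 2*z))/∂y - ∂(-x*y)/∂z = -5*x
Assembling: d(omega) = (-x - y + 3*z) dx ∧ dy + (-2*y - 2*z) dx ∧ dz + (-5*x) dy ∧ dz.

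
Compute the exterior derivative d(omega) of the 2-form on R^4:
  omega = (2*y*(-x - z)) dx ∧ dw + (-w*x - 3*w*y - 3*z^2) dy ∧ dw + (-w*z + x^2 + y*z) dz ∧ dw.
d(omega) = (-w + 2*x + 2*z) dx ∧ dy ∧ dw + (2*x + 2*y) dx ∧ dz ∧ dw + (7*z) dy ∧ dz ∧ dw

For a 2-form omega = sum_{i<j} g_{ij} dx_i ∧ dx_j, the exterior derivative is
  d(omega) = sum_{i<j} d(g_{ij}) ∧ dx_i ∧ dx_j = sum_{i<j, k} (∂g_{ij}/∂x_k) dx_k ∧ dx_i ∧ dx_j.
Expand each term, using dx_k ∧ dx_i ∧ dx_j = sgn(permutation) dx_{(a)} ∧ dx_{(b)} ∧ dx_{(c)} with (a < b < c) sorted:
  d(2*y*(-x - z)) includes (∂/∂y)(2*y*(-x - z)) dy = (-2*x - 2*z) dy, which multiplied by dx ∧ dw gives (2*x + 2*z) dx ∧ dy ∧ dw
  d(2*y*(-x - z)) includes (∂/∂z)(2*y*(-x - z)) dz = (-2*y) dz, which multiplied by dx ∧ dw gives (2*y) dx ∧ dz ∧ dw
  d(-w*x - 3*w*y - 3*z^2) includes (∂/∂x)(-w*x - 3*w*y - 3*z^2) dx = (-w) dx, which multiplied by dy ∧ dw gives (-w) dx ∧ dy ∧ dw
  d(-w*x - 3*w*y - 3*z^2) includes (∂/∂z)(-w*x - 3*w*y - 3*z^2) dz = (-6*z) dz, which multiplied by dy ∧ dw gives (6*z) dy ∧ dz ∧ dw
  d(-w*z + x^2 + y*z) includes (∂/∂x)(-w*z + x^2 + y*z) dx = (2*x) dx, which multiplied by dz ∧ dw gives (2*x) dx ∧ dz ∧ dw
  d(-w*z + x^2 + y*z) includes (∂/∂y)(-w*z + x^2 + y*z) dy = (z) dy, which multiplied by dz ∧ dw gives (z) dy ∧ dz ∧ dw
Collecting like 3-forms: d(omega) = (-w + 2*x + 2*z) dx ∧ dy ∧ dw + (2*x + 2*y) dx ∧ dz ∧ dw + (7*z) dy ∧ dz ∧ dw.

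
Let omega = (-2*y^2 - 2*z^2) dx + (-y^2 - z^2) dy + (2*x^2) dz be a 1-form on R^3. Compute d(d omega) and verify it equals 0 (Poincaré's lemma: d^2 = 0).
d(d omega) = 0

Step 1: d omega = sum_{i<j} (∂f_j/∂x_i - ∂f_i/∂x_j) dx_i ∧ dx_j:
  coeff of dx ∧ dy: 4*y
  coeff of dx ∧ dz: 4*x + 4*z
  coeff of dy ∧ dz: 2*z
Step 2: Apply d again to each 2-form coefficient. The only possible 3-form in R^3 is dx ∧ dy ∧ dz, with coefficient
  ∂(coeff of dy∧dz)/∂x - ∂(coeff of dx∧dz)/∂y + ∂(coeff of dx∧dy)/∂z
  = ∂/∂x (2*z) - ∂/∂y (4*x + 4*z) + ∂/∂z (4*y).
Each of these terms simplifies to sums of mixed partials that cancel in pairs. The result is 0 (by equality of mixed partials for smooth functions — Schwarz / Clairaut).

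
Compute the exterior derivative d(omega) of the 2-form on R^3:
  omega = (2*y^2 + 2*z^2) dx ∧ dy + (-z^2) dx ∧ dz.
d(omega) = (4*z) dx ∧ dy ∧ dz

For a 2-form omega = sum_{i<j} g_{ij} dx_i ∧ dx_j, the exterior derivative is
  d(omega) = sum_{i<j} d(g_{ij}) ∧ dx_i ∧ dx_j = sum_{i<j, k} (∂g_{ij}/∂x_k) dx_k ∧ dx_i ∧ dx_j.
Expand each term, using dx_k ∧ dx_i ∧ dx_j = sgn(permutation) dx_{(a)} ∧ dx_{(b)} ∧ dx_{(c)} with (a < b < c) sorted:
  d(2*y^2 + 2*z^2) includes (∂/∂z)(2*y^2 + 2*z^2) dz = (4*z) dz, which multiplied by dx ∧ dy gives (4*z) dx ∧ dy ∧ dz
Collecting like 3-forms: d(omega) = (4*z) dx ∧ dy ∧ dz.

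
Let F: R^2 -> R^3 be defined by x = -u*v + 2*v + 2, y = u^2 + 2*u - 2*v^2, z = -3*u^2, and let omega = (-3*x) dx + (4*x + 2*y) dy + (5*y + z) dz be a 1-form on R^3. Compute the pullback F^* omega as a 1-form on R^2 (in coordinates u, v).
F^* omega = (-8*u^3 - 8*u^2*v - 48*u^2 + 49*u*v^2 + 8*u*v + 24*u - 2*v^2 + 22*v + 16) du + (-11*u^2*v + 16*u*v^2 - 4*u*v + 6*u + 16*v^3 - 32*v^2 - 44*v - 12) dv

Using F^*(f dg) = (f ∘ F) d(g ∘ F), substitute each coordinate x_i by F_i(u, v) in f_i, and replace dx_i by d F_i = (∂F_i/∂u) du + (∂F_i/∂v) dv.
  For the x component: f_1(F) = 3*u*v - 6*v - 6; d F_1 = (-v) du + (2 - u) dv
  For the y component: f_2(F) = 2*u^2 - 4*u*v + 4*u - 4*v^2 + 8*v + 8; d F_2 = (2*u + 2) du + (-4*v) dv
  For the z component: f_3(F) = 2*u^2 + 10*u - 10*v^2; d F_3 = (-6*u) du + (0) dv
Combining and collecting du, dv coefficients:
  coeff of du: -8*u^3 - 8*u^2*v - 48*u^2 + 49*u*v^2 + 8*u*v + 24*u - 2*v^2 + 22*v + 16
  coeff of dv: -11*u^2*v + 16*u*v^2 - 4*u*v + 6*u + 16*v^3 - 32*v^2 - 44*v - 12
F^* omega = (-8*u^3 - 8*u^2*v - 48*u^2 + 49*u*v^2 + 8*u*v + 24*u - 2*v^2 + 22*v + 16) du + (-11*u^2*v + 16*u*v^2 - 4*u*v + 6*u + 16*v^3 - 32*v^2 - 44*v - 12) dv.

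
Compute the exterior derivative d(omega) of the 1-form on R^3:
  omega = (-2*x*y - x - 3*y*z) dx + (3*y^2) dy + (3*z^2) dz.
d(omega) = (2*x + 3*z) dx ∧ dy + (3*y) dx ∧ dz

For a 1-form omega = sum_i f_i dx_i, the exterior derivative is
  d(omega) = sum_{i < j} (∂f_j/∂x_i - ∂f_i/∂x_j) dx_i ∧ dx_j.
  coefficient of dx ∧ dy: ∂f_2/∂x - ∂f_1/∂y = ∂(3*y^2)/∂x - ∂(-2*x*y - x - 3*y*z)/∂y = 2*x + 3*z
  coefficient of dx ∧ dz: ∂f_3/∂x - ∂f_1/∂z = ∂(3*z^2)/∂x - ∂(-2*x*y - x - 3*y*z)/∂z = 3*y
Assembling: d(omega) = (2*x + 3*z) dx ∧ dy + (3*y) dx ∧ dz.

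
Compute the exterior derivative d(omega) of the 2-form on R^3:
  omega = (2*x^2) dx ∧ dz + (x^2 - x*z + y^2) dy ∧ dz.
d(omega) = (2*x - z) dx ∧ dy ∧ dz

For a 2-form omega = sum_{i<j} g_{ij} dx_i ∧ dx_j, the exterior derivative is
  d(omega) = sum_{i<j} d(g_{ij}) ∧ dx_i ∧ dx_j = sum_{i<j, k} (∂g_{ij}/∂x_k) dx_k ∧ dx_i ∧ dx_j.
Expand each term, using dx_k ∧ dx_i ∧ dx_j = sgn(permutation) dx_{(a)} ∧ dx_{(b)} ∧ dx_{(c)} with (a < b < c) sorted:
  d(x^2 - x*z + y^2) includes (∂/∂x)(x^2 - x*z + y^2) dx = (2*x - z) dx, which multiplied by dy ∧ dz gives (2*x - z) dx ∧ dy ∧ dz
Collecting like 3-forms: d(omega) = (2*x - z) dx ∧ dy ∧ dz.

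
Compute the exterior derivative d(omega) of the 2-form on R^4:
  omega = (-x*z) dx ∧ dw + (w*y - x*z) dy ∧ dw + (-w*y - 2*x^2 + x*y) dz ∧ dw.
d(omega) = (-3*x + y) dx ∧ dz ∧ dw + (-z) dx ∧ dy ∧ dw + (-w + 2*x) dy ∧ dz ∧ dw

For a 2-form omega = sum_{i<j} g_{ij} dx_i ∧ dx_j, the exterior derivative is
  d(omega) = sum_{i<j} d(g_{ij}) ∧ dx_i ∧ dx_j = sum_{i<j, k} (∂g_{ij}/∂x_k) dx_k ∧ dx_i ∧ dx_j.
Expand each term, using dx_k ∧ dx_i ∧ dx_j = sgn(permutation) dx_{(a)} ∧ dx_{(b)} ∧ dx_{(c)} with (a < b < c) sorted:
  d(-x*z) includes (∂/∂z)(-x*z) dz = (-x) dz, which multiplied by dx ∧ dw gives (x) dx ∧ dz ∧ dw
  d(w*y - x*z) includes (∂/∂x)(w*y - x*z) dx = (-z) dx, which multiplied by dy ∧ dw gives (-z) dx ∧ dy ∧ dw
  d(w*y - x*z) includes (∂/∂z)(w*y - x*z) dz = (-x) dz, which multiplied by dy ∧ dw gives (x) dy ∧ dz ∧ dw
  d(-w*y - 2*x^2 + x*y) includes (∂/∂x)(-w*y - 2*x^2 + x*y) dx = (-4*x + y) dx, which multiplied by dz ∧ dw gives (-4*x + y) dx ∧ dz ∧ dw
  d(-w*y - 2*x^2 + x*y) includes (∂/∂y)(-w*y - 2*x^2 + x*y) dy = (-w + x) dy, which multiplied by dz ∧ dw gives (-w + x) dy ∧ dz ∧ dw
Collecting like 3-forms: d(omega) = (-3*x + y) dx ∧ dz ∧ dw + (-z) dx ∧ dy ∧ dw + (-w + 2*x) dy ∧ dz ∧ dw.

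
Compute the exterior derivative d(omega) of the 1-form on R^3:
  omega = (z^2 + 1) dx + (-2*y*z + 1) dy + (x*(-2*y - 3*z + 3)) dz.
d(omega) = (-2*y - 5*z + 3) dx ∧ dz + (-2*x + 2*y) dy ∧ dz

For a 1-form omega = sum_i f_i dx_i, the exterior derivative is
  d(omega) = sum_{i < j} (∂f_j/∂x_i - ∂f_i/∂x_j) dx_i ∧ dx_j.
  coefficient of dx ∧ dz: ∂f_3/∂x - ∂f_1/∂z = ∂(x*(-2*y - 3*z + 3))/∂x - ∂(z^2 + 1)/∂z = -2*y - 5*z + 3
  coefficient of dy ∧ dz: ∂f_3/∂y - ∂f_2/∂z = ∂(x*(-2*y - 3*z + 3))/∂y - ∂(-2*y*z + 1)/∂z = -2*x + 2*y
Assembling: d(omega) = (-2*y - 5*z + 3) dx ∧ dz + (-2*x + 2*y) dy ∧ dz.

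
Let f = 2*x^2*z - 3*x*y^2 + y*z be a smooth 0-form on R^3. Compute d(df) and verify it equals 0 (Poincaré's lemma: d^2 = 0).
d(df) = 0

Step 1: df = sum_i (∂f/∂x_i) dx_i = (4*x*z - 3*y^2) dx + (-6*x*y + z) dy + (2*x^2 + y) dz.
Step 2: Apply d again. Using the 1-form formula, the coefficient of dx ∧ dy in d(df) is ∂^2 f/∂x ∂y - ∂^2 f/∂y ∂x = (-6*y) - (-6*y) = 0 (equality of mixed partials for smooth f).
Similarly for dx ∧ dz and dy ∧ dz — all coefficients vanish. So d(df) = 0.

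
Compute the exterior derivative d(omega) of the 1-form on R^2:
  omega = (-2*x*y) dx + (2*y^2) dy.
d(omega) = (2*x) dx ∧ dy

For a 1-form omega = sum_i f_i dx_i, the exterior derivative is
  d(omega) = sum_{i < j} (∂f_j/∂x_i - ∂f_i/∂x_j) dx_i ∧ dx_j.
  coefficient of dx ∧ dy: ∂f_2/∂x - ∂f_1/∂y = ∂(2*y^2)/∂x - ∂(-2*x*y)/∂y = 2*x
Assembling: d(omega) = (2*x) dx ∧ dy.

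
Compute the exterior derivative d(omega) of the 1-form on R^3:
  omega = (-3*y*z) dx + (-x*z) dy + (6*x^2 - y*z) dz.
d(omega) = (2*z) dx ∧ dy + (12*x + 3*y) dx ∧ dz + (x - z) dy ∧ dz

For a 1-form omega = sum_i f_i dx_i, the exterior derivative is
  d(omega) = sum_{i < j} (∂f_j/∂x_i - ∂f_i/∂x_j) dx_i ∧ dx_j.
  coefficient of dx ∧ dy: ∂f_2/∂x - ∂f_1/∂y = ∂(-x*z)/∂x - ∂(-3*y*z)/∂y = 2*z
  coefficient of dx ∧ dz: ∂f_3/∂x - ∂f_1/∂z = ∂(6*x^2 - y*z)/∂x - ∂(-3*y*z)/∂z = 12*x + 3*y
  coefficient of dy ∧ dz: ∂f_3/∂y - ∂f_2/∂z = ∂(6*x^2 - y*z)/∂y - ∂(-x*z)/∂z = x - z
Assembling: d(omega) = (2*z) dx ∧ dy + (12*x + 3*y) dx ∧ dz + (x - z) dy ∧ dz.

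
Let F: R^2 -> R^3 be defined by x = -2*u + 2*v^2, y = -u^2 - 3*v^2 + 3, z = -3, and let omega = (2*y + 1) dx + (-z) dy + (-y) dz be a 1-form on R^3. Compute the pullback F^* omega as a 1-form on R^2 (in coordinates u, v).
F^* omega = (4*u^2 - 6*u + 12*v^2 - 14) du + (2*v*(-4*u^2 - 12*v^2 + 5)) dv

Using F^*(f dg) = (f ∘ F) d(g ∘ F), substitute each coordinate x_i by F_i(u, v) in f_i, and replace dx_i by d F_i = (∂F_i/∂u) du + (∂F_i/∂v) dv.
  For the x component: f_1(F) = -2*u^2 - 6*v^2 + 7; d F_1 = (-2) du + (4*v) dv
  For the y component: f_2(F) = 3; d F_2 = (-2*u) du + (-6*v) dv
  For the z component: f_3(F) = u^2 + 3*v^2 - 3; d F_3 = (0) du + (0) dv
Combining and collecting du, dv coefficients:
  coeff of du: 4*u^2 - 6*u + 12*v^2 - 14
  coeff of dv: 2*v*(-4*u^2 - 12*v^2 + 5)
F^* omega = (4*u^2 - 6*u + 12*v^2 - 14) du + (2*v*(-4*u^2 - 12*v^2 + 5)) dv.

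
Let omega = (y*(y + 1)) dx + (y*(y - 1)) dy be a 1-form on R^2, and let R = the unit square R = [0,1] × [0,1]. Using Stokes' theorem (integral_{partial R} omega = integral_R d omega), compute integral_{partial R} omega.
integral_(partial R) omega = -2

Stokes: integral_partial_R omega = integral_R d omega with d omega = (∂Q/∂x - ∂P/∂y) dx ∧ dy.
  ∂Q/∂x = 0
  ∂P/∂y = 2*y + 1
  integrand = ∂Q/∂x - ∂P/∂y = -2*y - 1.
Integrating over R: integral_0^1 integral_0^1 (-2*y - 1) dx dy = -2.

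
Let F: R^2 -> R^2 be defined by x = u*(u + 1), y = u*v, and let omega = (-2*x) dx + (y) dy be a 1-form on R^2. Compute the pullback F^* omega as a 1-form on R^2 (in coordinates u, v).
F^* omega = (u*(-4*u^2 - 6*u + v^2 - 2)) du + (u^2*v) dv

Using F^*(f dg) = (f ∘ F) d(g ∘ F), substitute each coordinate x_i by F_i(u, v) in f_i, and replace dx_i by d F_i = (∂F_i/∂u) du + (∂F_i/∂v) dv.
  For the x component: f_1(F) = 2*u*(-u - 1); d F_1 = (2*u + 1) du + (0) dv
  For the y component: f_2(F) = u*v; d F_2 = (v) du + (u) dv
Combining and collecting du, dv coefficients:
  coeff of du: u*(-4*u^2 - 6*u + v^2 - 2)
  coeff of dv: u^2*v
F^* omega = (u*(-4*u^2 - 6*u + v^2 - 2)) du + (u^2*v) dv.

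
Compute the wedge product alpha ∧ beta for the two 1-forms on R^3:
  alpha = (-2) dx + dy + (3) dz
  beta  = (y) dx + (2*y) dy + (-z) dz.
alpha ∧ beta = (-5*y) dx ∧ dy + (-3*y + 2*z) dx ∧ dz + (-6*y - z) dy ∧ dz

Distribute the wedge, using dx_i ∧ dx_j = -dx_j ∧ dx_i and dx_i ∧ dx_i = 0. For each pair (i, j) with i < j, the coefficient of dx_i ∧ dx_j in alpha ∧ beta is (alpha_i * beta_j - alpha_j * beta_i). Collecting: alpha ∧ beta = (-5*y) dx ∧ dy + (-3*y + 2*z) dx ∧ dz + (-6*y - z) dy ∧ dz.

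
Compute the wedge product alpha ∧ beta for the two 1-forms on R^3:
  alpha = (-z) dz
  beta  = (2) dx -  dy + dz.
alpha ∧ beta = (2*z) dx ∧ dz + (-z) dy ∧ dz

Distribute the wedge, using dx_i ∧ dx_j = -dx_j ∧ dx_i and dx_i ∧ dx_i = 0. For each pair (i, j) with i < j, the coefficient of dx_i ∧ dx_j in alpha ∧ beta is (alpha_i * beta_j - alpha_j * beta_i). Collecting: alpha ∧ beta = (2*z) dx ∧ dz + (-z) dy ∧ dz.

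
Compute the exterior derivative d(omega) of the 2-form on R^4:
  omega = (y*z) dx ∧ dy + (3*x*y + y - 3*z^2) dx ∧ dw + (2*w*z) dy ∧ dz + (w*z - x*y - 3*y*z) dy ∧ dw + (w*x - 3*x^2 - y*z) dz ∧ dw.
d(omega) = (y) dx ∧ dy ∧ dz + (-3*x - y - 1) dx ∧ dy ∧ dw + (w - 6*x + 6*z) dx ∧ dz ∧ dw + (-w + 3*y + z) dy ∧ dz ∧ dw

For a 2-form omega = sum_{i<j} g_{ij} dx_i ∧ dx_j, the exterior derivative is
  d(omega) = sum_{i<j} d(g_{ij}) ∧ dx_i ∧ dx_j = sum_{i<j, k} (∂g_{ij}/∂x_k) dx_k ∧ dx_i ∧ dx_j.
Expand each term, using dx_k ∧ dx_i ∧ dx_j = sgn(permutation) dx_{(a)} ∧ dx_{(b)} ∧ dx_{(c)} with (a < b < c) sorted:
  d(y*z) includes (∂/∂z)(y*z) dz = (y) dz, which multiplied by dx ∧ dy gives (y) dx ∧ dy ∧ dz
  d(3*x*y + y - 3*z^2) includes (∂/∂y)(3*x*y + y - 3*z^2) dy = (3*x + 1) dy, which multiplied by dx ∧ dw gives (-3*x - 1) dx ∧ dy ∧ dw
  d(3*x*y + y - 3*z^2) includes (∂/∂z)(3*x*y + y - 3*z^2) dz = (-6*z) dz, which multiplied by dx ∧ dw gives (6*z) dx ∧ dz ∧ dw
  d(2*w*z) includes (∂/∂w)(2*w*z) dw = (2*z) dw, which multiplied by dy ∧ dz gives (2*z) dy ∧ dz ∧ dw
  d(w*z - x*y - 3*y*z) includes (∂/∂x)(w*z - x*y - 3*y*z) dx = (-y) dx, which multiplied by dy ∧ dw gives (-y) dx ∧ dy ∧ dw
  d(w*z - x*y - 3*y*z) includes (∂/∂z)(w*z - x*y - 3*y*z) dz = (w - 3*y) dz, which multiplied by dy ∧ dw gives (-w + 3*y) dy ∧ dz ∧ dw
  d(w*x - 3*x^2 - y*z) includes (∂/∂x)(w*x - 3*x^2 - y*z) dx = (w - 6*x) dx, which multiplied by dz ∧ dw gives (w - 6*x) dx ∧ dz ∧ dw
  d(w*x - 3*x^2 - y*z) includes (∂/∂y)(w*x - 3*x^2 - y*z) dy = (-z) dy, which multiplied by dz ∧ dw gives (-z) dy ∧ dz ∧ dw
Collecting like 3-forms: d(omega) = (y) dx ∧ dy ∧ dz + (-3*x - y - 1) dx ∧ dy ∧ dw + (w - 6*x + 6*z) dx ∧ dz ∧ dw + (-w + 3*y + z) dy ∧ dz ∧ dw.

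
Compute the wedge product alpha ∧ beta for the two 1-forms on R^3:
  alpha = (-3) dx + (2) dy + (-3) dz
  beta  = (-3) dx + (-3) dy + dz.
alpha ∧ beta = (15) dx ∧ dy + (-12) dx ∧ dz + (-7) dy ∧ dz

Distribute the wedge, using dx_i ∧ dx_j = -dx_j ∧ dx_i and dx_i ∧ dx_i = 0. For each pair (i, j) with i < j, the coefficient of dx_i ∧ dx_j in alpha ∧ beta is (alpha_i * beta_j - alpha_j * beta_i). Collecting: alpha ∧ beta = (15) dx ∧ dy + (-12) dx ∧ dz + (-7) dy ∧ dz.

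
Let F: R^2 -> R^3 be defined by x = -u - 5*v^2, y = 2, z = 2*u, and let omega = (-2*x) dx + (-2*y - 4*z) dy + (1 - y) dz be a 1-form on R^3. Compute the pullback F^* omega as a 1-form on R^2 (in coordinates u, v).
F^* omega = (-2*u - 10*v^2 - 2) du + (20*v*(-u - 5*v^2)) dv

Using F^*(f dg) = (f ∘ F) d(g ∘ F), substitute each coordinate x_i by F_i(u, v) in f_i, and replace dx_i by d F_i = (∂F_i/∂u) du + (∂F_i/∂v) dv.
  For the x component: f_1(F) = 2*u + 10*v^2; d F_1 = (-1) du + (-10*v) dv
  For the y component: f_2(F) = -8*u - 4; d F_2 = (0) du + (0) dv
  For the z component: f_3(F) = -1; d F_3 = (2) du + (0) dv
Combining and collecting du, dv coefficients:
  coeff of du: -2*u - 10*v^2 - 2
  coeff of dv: 20*v*(-u - 5*v^2)
F^* omega = (-2*u - 10*v^2 - 2) du + (20*v*(-u - 5*v^2)) dv.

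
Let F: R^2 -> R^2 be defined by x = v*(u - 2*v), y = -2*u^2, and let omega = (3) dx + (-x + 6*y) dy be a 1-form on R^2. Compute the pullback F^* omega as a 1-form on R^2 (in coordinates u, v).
F^* omega = (48*u^3 + 4*u^2*v - 8*u*v^2 + 3*v) du + (3*u - 12*v) dv

Using F^*(f dg) = (f ∘ F) d(g ∘ F), substitute each coordinate x_i by F_i(u, v) in f_i, and replace dx_i by d F_i = (∂F_i/∂u) du + (∂F_i/∂v) dv.
  For the x component: f_1(F) = 3; d F_1 = (v) du + (u - 4*v) dv
  For the y component: f_2(F) = -12*u^2 - u*v + 2*v^2; d F_2 = (-4*u) du + (0) dv
Combining and collecting du, dv coefficients:
  coeff of du: 48*u^3 + 4*u^2*v - 8*u*v^2 + 3*v
  coeff of dv: 3*u - 12*v
F^* omega = (48*u^3 + 4*u^2*v - 8*u*v^2 + 3*v) du + (3*u - 12*v) dv.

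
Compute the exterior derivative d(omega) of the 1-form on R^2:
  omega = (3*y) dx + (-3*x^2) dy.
d(omega) = (-6*x - 3) dx ∧ dy

For a 1-form omega = sum_i f_i dx_i, the exterior derivative is
  d(omega) = sum_{i < j} (∂f_j/∂x_i - ∂f_i/∂x_j) dx_i ∧ dx_j.
  coefficient of dx ∧ dy: ∂f_2/∂x - ∂f_1/∂y = ∂(-3*x^2)/∂x - ∂(3*y)/∂y = -6*x - 3
Assembling: d(omega) = (-6*x - 3) dx ∧ dy.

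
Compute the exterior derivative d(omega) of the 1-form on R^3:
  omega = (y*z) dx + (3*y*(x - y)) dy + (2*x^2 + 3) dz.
d(omega) = (3*y - z) dx ∧ dy + (4*x - y) dx ∧ dz

For a 1-form omega = sum_i f_i dx_i, the exterior derivative is
  d(omega) = sum_{i < j} (∂f_j/∂x_i - ∂f_i/∂x_j) dx_i ∧ dx_j.
  coefficient of dx ∧ dy: ∂f_2/∂x - ∂f_1/∂y = ∂(3*y*(x - y))/∂x - ∂(y*z)/∂y = 3*y - z
  coefficient of dx ∧ dz: ∂f_3/∂x - ∂f_1/∂z = ∂(2*x^2 + 3)/∂x - ∂(y*z)/∂z = 4*x - y
Assembling: d(omega) = (3*y - z) dx ∧ dy + (4*x - y) dx ∧ dz.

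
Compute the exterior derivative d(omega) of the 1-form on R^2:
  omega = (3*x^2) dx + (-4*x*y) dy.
d(omega) = (-4*y) dx ∧ dy

For a 1-form omega = sum_i f_i dx_i, the exterior derivative is
  d(omega) = sum_{i < j} (∂f_j/∂x_i - ∂f_i/∂x_j) dx_i ∧ dx_j.
  coefficient of dx ∧ dy: ∂f_2/∂x - ∂f_1/∂y = ∂(-4*x*y)/∂x - ∂(3*x^2)/∂y = -4*y
Assembling: d(omega) = (-4*y) dx ∧ dy.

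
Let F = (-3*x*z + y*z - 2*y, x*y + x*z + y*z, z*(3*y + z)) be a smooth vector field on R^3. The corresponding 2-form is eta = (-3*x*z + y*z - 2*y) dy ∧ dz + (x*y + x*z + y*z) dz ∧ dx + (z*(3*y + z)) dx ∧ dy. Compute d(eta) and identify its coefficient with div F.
d(eta) = (x + 3*y) dx ∧ dy ∧ dz; div F = x + 3*y

For a 2-form in R^3 of the form above, applying d gives a 3-form with coefficient ∂P/∂x + ∂Q/∂y + ∂R/∂z:
  ∂P/∂x = -3*z
  ∂Q/∂y = x + z
  ∂R/∂z = 3*y + 2*z
Sum = x + 3*y, which is exactly div F.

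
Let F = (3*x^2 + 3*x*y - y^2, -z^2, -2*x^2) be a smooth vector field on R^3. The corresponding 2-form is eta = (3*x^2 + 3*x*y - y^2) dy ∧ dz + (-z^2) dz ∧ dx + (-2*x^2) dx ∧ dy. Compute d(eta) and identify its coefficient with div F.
d(eta) = (6*x + 3*y) dx ∧ dy ∧ dz; div F = 6*x + 3*y

For a 2-form in R^3 of the form above, applying d gives a 3-form with coefficient ∂P/∂x + ∂Q/∂y + ∂R/∂z:
  ∂P/∂x = 6*x + 3*y
  ∂Q/∂y = 0
  ∂R/∂z = 0
Sum = 6*x + 3*y, which is exactly div F.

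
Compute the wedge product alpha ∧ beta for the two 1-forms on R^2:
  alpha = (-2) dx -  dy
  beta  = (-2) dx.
alpha ∧ beta = (-2) dx ∧ dy

Distribute the wedge, using dx_i ∧ dx_j = -dx_j ∧ dx_i and dx_i ∧ dx_i = 0. For each pair (i, j) with i < j, the coefficient of dx_i ∧ dx_j in alpha ∧ beta is (alpha_i * beta_j - alpha_j * beta_i). Collecting: alpha ∧ beta = (-2) dx ∧ dy.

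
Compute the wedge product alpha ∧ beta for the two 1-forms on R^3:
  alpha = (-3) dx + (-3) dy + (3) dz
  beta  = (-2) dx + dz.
alpha ∧ beta = (3) dx ∧ dz + (-6) dx ∧ dy + (-3) dy ∧ dz

Distribute the wedge, using dx_i ∧ dx_j = -dx_j ∧ dx_i and dx_i ∧ dx_i = 0. For each pair (i, j) with i < j, the coefficient of dx_i ∧ dx_j in alpha ∧ beta is (alpha_i * beta_j - alpha_j * beta_i). Collecting: alpha ∧ beta = (3) dx ∧ dz + (-6) dx ∧ dy + (-3) dy ∧ dz.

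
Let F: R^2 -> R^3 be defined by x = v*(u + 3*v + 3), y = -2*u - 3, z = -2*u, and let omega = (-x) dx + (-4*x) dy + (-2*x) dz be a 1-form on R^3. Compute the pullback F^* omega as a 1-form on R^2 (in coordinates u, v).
F^* omega = (v*(-u*v + 12*u - 3*v^2 + 33*v + 36)) du + (v*(-u^2 - 9*u*v - 6*u - 18*v^2 - 27*v - 9)) dv

Using F^*(f dg) = (f ∘ F) d(g ∘ F), substitute each coordinate x_i by F_i(u, v) in f_i, and replace dx_i by d F_i = (∂F_i/∂u) du + (∂F_i/∂v) dv.
  For the x component: f_1(F) = v*(-u - 3*v - 3); d F_1 = (v) du + (u + 6*v + 3) dv
  For the y component: f_2(F) = 4*v*(-u - 3*v - 3); d F_2 = (-2) du + (0) dv
  For the z component: f_3(F) = 2*v*(-u - 3*v - 3); d F_3 = (-2) du + (0) dv
Combining and collecting du, dv coefficients:
  coeff of du: v*(-u*v + 12*u - 3*v^2 + 33*v + 36)
  coeff of dv: v*(-u^2 - 9*u*v - 6*u - 18*v^2 - 27*v - 9)
F^* omega = (v*(-u*v + 12*u - 3*v^2 + 33*v + 36)) du + (v*(-u^2 - 9*u*v - 6*u - 18*v^2 - 27*v - 9)) dv.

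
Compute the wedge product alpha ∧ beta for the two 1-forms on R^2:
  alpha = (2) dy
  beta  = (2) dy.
alpha ∧ beta = 0

Distribute the wedge, using dx_i ∧ dx_j = -dx_j ∧ dx_i and dx_i ∧ dx_i = 0. For each pair (i, j) with i < j, the coefficient of dx_i ∧ dx_j in alpha ∧ beta is (alpha_i * beta_j - alpha_j * beta_i). Collecting: alpha ∧ beta = 0.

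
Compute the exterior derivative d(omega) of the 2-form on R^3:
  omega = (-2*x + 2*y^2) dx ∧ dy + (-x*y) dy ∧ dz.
d(omega) = (-y) dx ∧ dy ∧ dz

For a 2-form omega = sum_{i<j} g_{ij} dx_i ∧ dx_j, the exterior derivative is
  d(omega) = sum_{i<j} d(g_{ij}) ∧ dx_i ∧ dx_j = sum_{i<j, k} (∂g_{ij}/∂x_k) dx_k ∧ dx_i ∧ dx_j.
Expand each term, using dx_k ∧ dx_i ∧ dx_j = sgn(permutation) dx_{(a)} ∧ dx_{(b)} ∧ dx_{(c)} with (a < b < c) sorted:
  d(-x*y) includes (∂/∂x)(-x*y) dx = (-y) dx, which multiplied by dy ∧ dz gives (-y) dx ∧ dy ∧ dz
Collecting like 3-forms: d(omega) = (-y) dx ∧ dy ∧ dz.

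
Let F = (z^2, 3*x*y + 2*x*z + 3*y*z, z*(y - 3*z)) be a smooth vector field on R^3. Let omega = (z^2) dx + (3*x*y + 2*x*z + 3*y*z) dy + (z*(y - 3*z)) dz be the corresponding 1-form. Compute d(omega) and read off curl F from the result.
d(omega) = (-2*x - 3*y + z) dy ∧ dz + (2*z) dz ∧ dx + (3*y + 2*z) dx ∧ dy; curl F = (-2*x - 3*y + z, 2*z, 3*y + 2*z)

d omega = sum_{i<j} (∂f_j/∂x_i - ∂f_i/∂x_j) dx_i ∧ dx_j. Under the identification (dy ∧ dz, dz ∧ dx, dx ∧ dy) ↔ (e_x, e_y, e_z), the coefficients are exactly the components of curl F. Compute:
  ∂R/∂y - ∂Q/∂z = (z) - (2*x + 3*y) = -2*x - 3*y + z
  ∂P/∂z - ∂R/∂x = (2*z) - (0) = 2*z
  ∂Q/∂x - ∂P/∂y = (3*y + 2*z) - (0) = 3*y + 2*z.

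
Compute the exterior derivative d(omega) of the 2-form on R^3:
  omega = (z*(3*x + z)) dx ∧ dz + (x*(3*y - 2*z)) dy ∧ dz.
d(omega) = (3*y - 2*z) dx ∧ dy ∧ dz

For a 2-form omega = sum_{i<j} g_{ij} dx_i ∧ dx_j, the exterior derivative is
  d(omega) = sum_{i<j} d(g_{ij}) ∧ dx_i ∧ dx_j = sum_{i<j, k} (∂g_{ij}/∂x_k) dx_k ∧ dx_i ∧ dx_j.
Expand each term, using dx_k ∧ dx_i ∧ dx_j = sgn(permutation) dx_{(a)} ∧ dx_{(b)} ∧ dx_{(c)} with (a < b < c) sorted:
  d(x*(3*y - 2*z)) includes (∂/∂x)(x*(3*y - 2*z)) dx = (3*y - 2*z) dx, which multiplied by dy ∧ dz gives (3*y - 2*z) dx ∧ dy ∧ dz
Collecting like 3-forms: d(omega) = (3*y - 2*z) dx ∧ dy ∧ dz.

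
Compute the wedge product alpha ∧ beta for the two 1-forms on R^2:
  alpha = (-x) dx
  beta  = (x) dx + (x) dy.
alpha ∧ beta = (-x^2) dx ∧ dy

Distribute the wedge, using dx_i ∧ dx_j = -dx_j ∧ dx_i and dx_i ∧ dx_i = 0. For each pair (i, j) with i < j, the coefficient of dx_i ∧ dx_j in alpha ∧ beta is (alpha_i * beta_j - alpha_j * beta_i). Collecting: alpha ∧ beta = (-x^2) dx ∧ dy.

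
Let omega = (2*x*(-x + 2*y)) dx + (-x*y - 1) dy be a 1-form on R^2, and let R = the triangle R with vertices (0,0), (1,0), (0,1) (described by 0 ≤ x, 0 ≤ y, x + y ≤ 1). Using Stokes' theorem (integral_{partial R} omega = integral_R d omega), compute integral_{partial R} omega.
integral_(partial R) omega = -5/6

Stokes: integral_partial_R omega = integral_R d omega with d omega = (∂Q/∂x - ∂P/∂y) dx ∧ dy.
  ∂Q/∂x = -y
  ∂P/∂y = 4*x
  integrand = ∂Q/∂x - ∂P/∂y = -4*x - y.
Integrating over R: integral_0^1 integral_0^{1-x} (-4*x - y) dy dx = -5/6.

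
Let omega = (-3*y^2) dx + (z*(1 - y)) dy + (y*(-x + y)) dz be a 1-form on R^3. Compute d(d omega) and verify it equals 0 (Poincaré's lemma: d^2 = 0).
d(d omega) = 0

Step 1: d omega = sum_{i<j} (∂f_j/∂x_i - ∂f_i/∂x_j) dx_i ∧ dx_j:
  coeff of dx ∧ dy: 6*y
  coeff of dx ∧ dz: -y
  coeff of dy ∧ dz: -x + 3*y - 1
Step 2: Apply d again to each 2-form coefficient. The only possible 3-form in R^3 is dx ∧ dy ∧ dz, with coefficient
  ∂(coeff of dy∧dz)/∂x - ∂(coeff of dx∧dz)/∂y + ∂(coeff of dx∧dy)/∂z
  = ∂/∂x (-x + 3*y - 1) - ∂/∂y (-y) + ∂/∂z (6*y).
Each of these terms simplifies to sums of mixed partials that cancel in pairs. The result is 0 (by equality of mixed partials for smooth functions — Schwarz / Clairaut).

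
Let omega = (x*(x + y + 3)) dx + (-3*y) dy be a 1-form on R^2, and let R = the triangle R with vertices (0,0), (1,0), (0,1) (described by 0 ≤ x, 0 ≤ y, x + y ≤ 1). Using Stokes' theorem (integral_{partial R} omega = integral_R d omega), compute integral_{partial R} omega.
integral_(partial R) omega = -1/6

Stokes: integral_partial_R omega = integral_R d omega with d omega = (∂Q/∂x - ∂P/∂y) dx ∧ dy.
  ∂Q/∂x = 0
  ∂P/∂y = x
  integrand = ∂Q/∂x - ∂P/∂y = -x.
Integrating over R: integral_0^1 integral_0^{1-x} (-x) dy dx = -1/6.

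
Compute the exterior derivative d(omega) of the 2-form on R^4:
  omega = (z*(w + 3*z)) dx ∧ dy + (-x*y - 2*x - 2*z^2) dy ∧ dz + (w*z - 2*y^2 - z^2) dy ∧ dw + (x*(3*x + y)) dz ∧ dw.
d(omega) = (w - y + 6*z - 2) dx ∧ dy ∧ dz + (z) dx ∧ dy ∧ dw + (-w + x + 2*z) dy ∧ dz ∧ dw + (6*x + y) dx ∧ dz ∧ dw

For a 2-form omega = sum_{i<j} g_{ij} dx_i ∧ dx_j, the exterior derivative is
  d(omega) = sum_{i<j} d(g_{ij}) ∧ dx_i ∧ dx_j = sum_{i<j, k} (∂g_{ij}/∂x_k) dx_k ∧ dx_i ∧ dx_j.
Expand each term, using dx_k ∧ dx_i ∧ dx_j = sgn(permutation) dx_{(a)} ∧ dx_{(b)} ∧ dx_{(c)} with (a < b < c) sorted:
  d(z*(w + 3*z)) includes (∂/∂z)(z*(w + 3*z)) dz = (w + 6*z) dz, which multiplied by dx ∧ dy gives (w + 6*z) dx ∧ dy ∧ dz
  d(z*(w + 3*z)) includes (∂/∂w)(z*(w + 3*z)) dw = (z) dw, which multiplied by dx ∧ dy gives (z) dx ∧ dy ∧ dw
  d(-x*y - 2*x - 2*z^2) includes (∂/∂x)(-x*y - 2*x - 2*z^2) dx = (-y - 2) dx, which multiplied by dy ∧ dz gives (-y - 2) dx ∧ dy ∧ dz
  d(w*z - 2*y^2 - z^2) includes (∂/∂z)(w*z - 2*y^2 - z^2) dz = (w - 2*z) dz, which multiplied by dy ∧ dw gives (-w + 2*z) dy ∧ dz ∧ dw
  d(x*(3*x + y)) includes (∂/∂x)(x*(3*x + y)) dx = (6*x + y) dx, which multiplied by dz ∧ dw gives (6*x + y) dx ∧ dz ∧ dw
  d(x*(3*x + y)) includes (∂/∂y)(x*(3*x + y)) dy = (x) dy, which multiplied by dz ∧ dw gives (x) dy ∧ dz ∧ dw
Collecting like 3-forms: d(omega) = (w - y + 6*z - 2) dx ∧ dy ∧ dz + (z) dx ∧ dy ∧ dw + (-w + x + 2*z) dy ∧ dz ∧ dw + (6*x + y) dx ∧ dz ∧ dw.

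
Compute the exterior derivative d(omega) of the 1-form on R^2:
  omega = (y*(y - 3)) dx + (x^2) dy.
d(omega) = (2*x - 2*y + 3) dx ∧ dy

For a 1-form omega = sum_i f_i dx_i, the exterior derivative is
  d(omega) = sum_{i < j} (∂f_j/∂x_i - ∂f_i/∂x_j) dx_i ∧ dx_j.
  coefficient of dx ∧ dy: ∂f_2/∂x - ∂f_1/∂y = ∂(x^2)/∂x - ∂(y*(y - 3))/∂y = 2*x - 2*y + 3
Assembling: d(omega) = (2*x - 2*y + 3) dx ∧ dy.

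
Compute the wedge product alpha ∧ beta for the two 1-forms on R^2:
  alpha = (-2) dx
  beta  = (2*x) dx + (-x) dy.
alpha ∧ beta = (2*x) dx ∧ dy

Distribute the wedge, using dx_i ∧ dx_j = -dx_j ∧ dx_i and dx_i ∧ dx_i = 0. For each pair (i, j) with i < j, the coefficient of dx_i ∧ dx_j in alpha ∧ beta is (alpha_i * beta_j - alpha_j * beta_i). Collecting: alpha ∧ beta = (2*x) dx ∧ dy.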